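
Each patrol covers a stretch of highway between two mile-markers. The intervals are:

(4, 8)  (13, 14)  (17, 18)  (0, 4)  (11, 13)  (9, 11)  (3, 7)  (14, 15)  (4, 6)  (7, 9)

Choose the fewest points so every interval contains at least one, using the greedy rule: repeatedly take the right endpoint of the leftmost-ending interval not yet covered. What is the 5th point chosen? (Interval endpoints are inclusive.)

Sorted: [0,4] [4,6] [3,7] [4,8] [7,9] [9,11] [11,13] [13,14] [14,15] [17,18]
{[0,4],[4,6],[3,7],[4,8]} hit by 4; {[7,9],[9,11]} hit by 9; {[11,13],[13,14]} hit by 13; {[14,15]} hit by 15; {[17,18]} hit by 18.
Points: 4, 9, 13, 15, 18 (5 total).

18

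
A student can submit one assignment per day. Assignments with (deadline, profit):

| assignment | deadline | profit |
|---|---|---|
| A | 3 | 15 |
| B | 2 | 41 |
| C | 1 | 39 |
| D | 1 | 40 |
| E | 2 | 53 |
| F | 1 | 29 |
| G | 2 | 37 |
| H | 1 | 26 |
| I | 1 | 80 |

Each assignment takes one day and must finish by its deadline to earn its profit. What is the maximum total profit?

By profit: I(d1,80), E(d2,53), B(d2,41), D(d1,40), C(d1,39), G(d2,37), F(d1,29), H(d1,26), A(d3,15)
I→slot 1; E→slot 2; B skipped; D skipped; C skipped; G skipped; F skipped; H skipped; A→slot 3.
Profit = 80 + 53 + 15 = 148

148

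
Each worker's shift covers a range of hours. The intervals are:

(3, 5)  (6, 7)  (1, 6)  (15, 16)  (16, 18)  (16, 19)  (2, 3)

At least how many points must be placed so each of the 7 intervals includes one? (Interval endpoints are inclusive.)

3

Sort by right endpoint; whenever an interval is uncovered, place a point at its right end.
Sorted: [2,3] [3,5] [1,6] [6,7] [15,16] [16,18] [16,19]
{[2,3],[3,5],[1,6]} hit by 3; {[6,7]} hit by 7; {[15,16],[16,18],[16,19]} hit by 16.
Points: 3, 7, 16 (3 total).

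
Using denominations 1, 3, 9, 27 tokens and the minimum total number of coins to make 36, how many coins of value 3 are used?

36 = 1×27 + 1×9
Count of 3: 0

0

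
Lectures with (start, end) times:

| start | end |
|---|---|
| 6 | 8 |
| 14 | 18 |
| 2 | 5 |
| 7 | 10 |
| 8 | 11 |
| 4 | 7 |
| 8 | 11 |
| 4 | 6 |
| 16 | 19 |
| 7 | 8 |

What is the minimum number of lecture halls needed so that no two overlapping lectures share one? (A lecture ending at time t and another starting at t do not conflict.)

Events (time:±→running): 2:+→1 4:+→2 4:+→3 … peak 3.

3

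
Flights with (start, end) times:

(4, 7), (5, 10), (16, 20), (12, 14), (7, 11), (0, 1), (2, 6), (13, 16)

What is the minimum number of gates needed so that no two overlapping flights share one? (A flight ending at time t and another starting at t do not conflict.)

The answer is the maximum number of intervals overlapping at any instant.
starts: [0, 2, 4, 5, 7, 12, 13, 16]
ends:   [1, 6, 7, 10, 11, 14, 16, 20]
s0→1 e1→0 s2→1 s4→2 s5→3  — peak 3.

3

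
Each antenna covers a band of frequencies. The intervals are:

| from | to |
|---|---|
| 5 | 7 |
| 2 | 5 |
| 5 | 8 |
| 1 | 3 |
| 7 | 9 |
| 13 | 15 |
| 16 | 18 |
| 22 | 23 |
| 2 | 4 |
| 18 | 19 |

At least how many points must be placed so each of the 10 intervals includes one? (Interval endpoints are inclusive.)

5

By right end: [1,3]  [2,4]  [2,5]  [5,7]  [5,8]  [7,9]  [13,15]  [16,18]  [18,19]  [22,23]
[1,3] uncovered → point at 3; [5,7] uncovered → point at 7; [13,15] uncovered → point at 15; [16,18] uncovered → point at 18; [22,23] uncovered → point at 23.
Points: 3, 7, 15, 18, 23 (5 total).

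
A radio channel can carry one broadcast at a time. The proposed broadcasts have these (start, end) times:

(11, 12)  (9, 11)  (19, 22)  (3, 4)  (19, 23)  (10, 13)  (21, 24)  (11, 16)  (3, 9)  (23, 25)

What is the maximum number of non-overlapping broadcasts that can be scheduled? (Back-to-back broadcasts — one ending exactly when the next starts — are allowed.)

5

By end time: (3,4), (3,9), (9,11), (11,12), (10,13), (11,16), (19,22), (19,23), (21,24), (23,25).
Pick (3,4); next start ≥ 4 → (9,11); next start ≥ 11 → (11,12); next start ≥ 12 → (19,22); next start ≥ 22 → (23,25).
Selected 5 broadcasts.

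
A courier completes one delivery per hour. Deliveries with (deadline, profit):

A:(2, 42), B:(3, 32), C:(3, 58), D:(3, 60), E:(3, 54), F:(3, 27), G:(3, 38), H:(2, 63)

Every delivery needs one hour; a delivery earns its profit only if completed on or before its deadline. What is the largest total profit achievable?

181

By profit: H(d2,63), D(d3,60), C(d3,58), E(d3,54), A(d2,42), G(d3,38), B(d3,32), F(d3,27)
H→slot 2; D→slot 3; C→slot 1; E skipped; A skipped; G skipped; B skipped; F skipped.
Profit = 58 + 63 + 60 = 181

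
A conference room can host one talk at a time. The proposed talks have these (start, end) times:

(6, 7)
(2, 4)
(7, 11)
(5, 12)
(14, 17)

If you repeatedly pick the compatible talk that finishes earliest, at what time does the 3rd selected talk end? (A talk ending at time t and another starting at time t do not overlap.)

11

Sorted by end: (2,4)  (6,7)  (7,11)  (5,12)  (14,17)
take (2,4); take (6,7); take (7,11); skip (5,12); take (14,17).
Selected: (2,4) (6,7) (7,11) (14,17)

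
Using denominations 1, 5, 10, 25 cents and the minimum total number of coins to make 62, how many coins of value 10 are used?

1

Use the largest denomination that fits, subtract, and repeat.
62 − 2×25→12 − 1×10→2 − 2×1→0
Count of 10: 1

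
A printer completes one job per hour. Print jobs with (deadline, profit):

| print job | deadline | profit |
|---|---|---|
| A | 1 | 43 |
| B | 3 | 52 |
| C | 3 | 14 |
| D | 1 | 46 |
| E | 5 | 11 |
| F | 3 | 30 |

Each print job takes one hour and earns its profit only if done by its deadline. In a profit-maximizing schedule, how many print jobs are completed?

4

Take jobs in profit order; each goes to the latest open slot no later than its deadline.
By profit: B(d3,52), D(d1,46), A(d1,43), F(d3,30), C(d3,14), E(d5,11)
B→slot 3; D→slot 1; A skipped; F→slot 2; C skipped; E→slot 5.
4 of 6 scheduled.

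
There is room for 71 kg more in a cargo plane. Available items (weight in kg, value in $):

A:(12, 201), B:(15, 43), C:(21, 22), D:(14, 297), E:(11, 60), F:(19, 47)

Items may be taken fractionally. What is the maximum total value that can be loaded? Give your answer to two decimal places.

648.00

Greedy by value/weight ratio, highest first.
Order: D (297/14=21.21) > A (201/12=16.75) > E (60/11=5.45) > B (43/15=2.87) > F (47/19=2.47) > C (22/21=1.05)
Fill: take D (14 @ 297) → take A (12 @ 201) → take E (11 @ 60) → take B (15 @ 43) → take F (19 @ 47); 71/71 used.
Total value = 648.00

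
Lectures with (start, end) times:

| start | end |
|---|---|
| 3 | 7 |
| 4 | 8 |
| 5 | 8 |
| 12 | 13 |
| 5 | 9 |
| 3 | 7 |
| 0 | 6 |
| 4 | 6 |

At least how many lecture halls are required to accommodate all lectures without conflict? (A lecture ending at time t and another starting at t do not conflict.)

7

Events (time:±→running): 0:+→1 3:+→2 3:+→3 4:+→4 4:+→5 5:+→6 5:+→7 … peak 7.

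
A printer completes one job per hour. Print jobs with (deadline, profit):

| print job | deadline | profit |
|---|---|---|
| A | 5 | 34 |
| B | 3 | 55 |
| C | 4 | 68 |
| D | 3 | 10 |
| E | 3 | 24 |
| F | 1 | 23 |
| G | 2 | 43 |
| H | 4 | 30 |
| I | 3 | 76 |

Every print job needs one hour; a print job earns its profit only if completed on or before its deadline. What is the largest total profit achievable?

Sort by profit descending; place each in the latest free slot ≤ its deadline.
By profit: I(d3,76), C(d4,68), B(d3,55), G(d2,43), A(d5,34), H(d4,30), E(d3,24), F(d1,23), D(d3,10)
I→slot 3; C→slot 4; B→slot 2; G→slot 1; A→slot 5; H skipped; E skipped; F skipped; D skipped.
Profit = 43 + 55 + 76 + 68 + 34 = 276

276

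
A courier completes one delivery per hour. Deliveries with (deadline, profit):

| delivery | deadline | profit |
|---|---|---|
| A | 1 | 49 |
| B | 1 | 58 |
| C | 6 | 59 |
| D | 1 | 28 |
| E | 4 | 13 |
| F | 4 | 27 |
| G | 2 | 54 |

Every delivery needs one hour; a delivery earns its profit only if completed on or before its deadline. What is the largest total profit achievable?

211

By profit: C(d6,59), B(d1,58), G(d2,54), A(d1,49), D(d1,28), F(d4,27), E(d4,13)
C→slot 6; B→slot 1; G→slot 2; A skipped; D skipped; F→slot 4; E→slot 3.
Profit = 58 + 54 + 13 + 27 + 59 = 211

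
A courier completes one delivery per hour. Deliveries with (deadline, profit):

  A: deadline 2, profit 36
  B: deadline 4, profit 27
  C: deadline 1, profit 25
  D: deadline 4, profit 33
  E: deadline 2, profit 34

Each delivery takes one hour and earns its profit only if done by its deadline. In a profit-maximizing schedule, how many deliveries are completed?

Sort by profit descending; place each in the latest free slot ≤ its deadline.
By profit: A(d2,36), E(d2,34), D(d4,33), B(d4,27), C(d1,25)
A→slot 2; E→slot 1; D→slot 4; B→slot 3; C skipped.
4 of 5 scheduled.

4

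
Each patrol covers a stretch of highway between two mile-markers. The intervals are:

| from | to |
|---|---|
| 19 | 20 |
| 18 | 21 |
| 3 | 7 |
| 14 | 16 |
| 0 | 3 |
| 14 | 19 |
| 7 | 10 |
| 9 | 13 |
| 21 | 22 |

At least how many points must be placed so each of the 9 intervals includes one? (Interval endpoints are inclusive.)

Process intervals by earliest right end; each time one isn't hit yet, stab at its right endpoint.
Sorted: [0,3] [3,7] [7,10] [9,13] [14,16] [14,19] [19,20] [18,21] [21,22]
{[0,3],[3,7]} hit by 3; {[7,10],[9,13]} hit by 10; {[14,16],[14,19]} hit by 16; {[19,20],[18,21]} hit by 20; {[21,22]} hit by 22.
Points: 3, 10, 16, 20, 22 (5 total).

5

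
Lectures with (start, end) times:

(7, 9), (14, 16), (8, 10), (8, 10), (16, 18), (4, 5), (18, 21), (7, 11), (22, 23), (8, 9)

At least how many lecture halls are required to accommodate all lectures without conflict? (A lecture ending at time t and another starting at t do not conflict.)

5

starts: [4, 7, 7, 8, 8, 8, 14, 16, 18, 22]
ends:   [5, 9, 9, 10, 10, 11, 16, 18, 21, 23]
s4→1 e5→0 s7→1 s7→2 s8→3 s8→4 s8→5  — peak 5.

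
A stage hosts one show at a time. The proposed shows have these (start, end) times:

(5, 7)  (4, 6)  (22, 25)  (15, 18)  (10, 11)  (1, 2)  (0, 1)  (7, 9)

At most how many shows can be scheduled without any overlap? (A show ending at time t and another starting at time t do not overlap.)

7

Sort by end time and greedily take each interval whose start is ≥ the last chosen end.
Sorted by end: (0,1)  (1,2)  (4,6)  (5,7)  (7,9)  (10,11)  (15,18)  (22,25)
take (0,1); take (1,2); take (4,6); skip (5,7); take (7,9); take (10,11); take (15,18); take (22,25).
Selected 7 shows.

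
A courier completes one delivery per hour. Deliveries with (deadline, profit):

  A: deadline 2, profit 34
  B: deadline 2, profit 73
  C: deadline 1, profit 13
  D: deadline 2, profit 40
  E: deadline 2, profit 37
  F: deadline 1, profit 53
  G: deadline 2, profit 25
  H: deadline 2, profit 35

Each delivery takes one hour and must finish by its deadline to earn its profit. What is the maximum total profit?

126

By profit: B(d2,73), F(d1,53), D(d2,40), E(d2,37), H(d2,35), A(d2,34), G(d2,25), C(d1,13)
B→slot 2; F→slot 1; D skipped; E skipped; H skipped; A skipped; G skipped; C skipped.
Profit = 53 + 73 = 126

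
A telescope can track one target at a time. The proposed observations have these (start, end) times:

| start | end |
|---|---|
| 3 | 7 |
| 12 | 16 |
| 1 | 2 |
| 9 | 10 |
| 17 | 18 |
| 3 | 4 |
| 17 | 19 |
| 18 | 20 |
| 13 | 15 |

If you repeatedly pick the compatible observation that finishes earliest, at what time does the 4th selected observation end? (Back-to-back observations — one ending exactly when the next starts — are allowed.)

By end time: (1,2), (3,4), (3,7), (9,10), (13,15), (12,16), (17,18), (17,19), (18,20).
Pick (1,2); next start ≥ 2 → (3,4); next start ≥ 4 → (9,10); next start ≥ 10 → (13,15); next start ≥ 15 → (17,18); next start ≥ 18 → (18,20).
Selected: (1,2) (3,4) (9,10) (13,15) (17,18) (18,20)

15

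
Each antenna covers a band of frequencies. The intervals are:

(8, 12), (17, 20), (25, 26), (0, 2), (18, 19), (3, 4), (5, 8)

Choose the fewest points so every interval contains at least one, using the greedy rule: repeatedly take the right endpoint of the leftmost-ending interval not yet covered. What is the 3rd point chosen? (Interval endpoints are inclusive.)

Sorted: [0,2] [3,4] [5,8] [8,12] [18,19] [17,20] [25,26]
{[0,2]} hit by 2; {[3,4]} hit by 4; {[5,8],[8,12]} hit by 8; {[18,19],[17,20]} hit by 19; {[25,26]} hit by 26.
Points: 2, 4, 8, 19, 26 (5 total).

8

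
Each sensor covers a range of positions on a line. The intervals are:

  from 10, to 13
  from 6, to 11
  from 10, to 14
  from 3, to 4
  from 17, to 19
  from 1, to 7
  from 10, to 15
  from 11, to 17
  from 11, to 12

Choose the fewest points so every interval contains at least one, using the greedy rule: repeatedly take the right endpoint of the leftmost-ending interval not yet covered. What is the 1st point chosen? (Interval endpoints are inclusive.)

Sort by right endpoint; whenever an interval is uncovered, place a point at its right end.
Sorted: [3,4] [1,7] [6,11] [11,12] [10,13] [10,14] [10,15] [11,17] [17,19]
{[3,4],[1,7]} hit by 4; {[6,11],[11,12],[10,13],[10,14],[10,15],[11,17]} hit by 11; {[17,19]} hit by 19.
Points: 4, 11, 19 (3 total).

4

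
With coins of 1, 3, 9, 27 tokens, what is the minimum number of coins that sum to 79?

7

79 = 2×27 + 2×9 + 2×3 + 1×1
Total coins = 2 + 2 + 2 + 1 = 7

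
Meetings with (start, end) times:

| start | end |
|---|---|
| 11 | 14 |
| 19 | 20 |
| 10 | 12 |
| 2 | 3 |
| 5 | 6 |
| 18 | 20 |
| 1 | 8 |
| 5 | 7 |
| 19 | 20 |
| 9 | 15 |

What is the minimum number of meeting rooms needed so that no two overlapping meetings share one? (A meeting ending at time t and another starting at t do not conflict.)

Count concurrent intervals with a sweep; the peak is the room count.
Events (time:±→running): 1:+→1 2:+→2 3:-→1 5:+→2 5:+→3 … peak 3.

3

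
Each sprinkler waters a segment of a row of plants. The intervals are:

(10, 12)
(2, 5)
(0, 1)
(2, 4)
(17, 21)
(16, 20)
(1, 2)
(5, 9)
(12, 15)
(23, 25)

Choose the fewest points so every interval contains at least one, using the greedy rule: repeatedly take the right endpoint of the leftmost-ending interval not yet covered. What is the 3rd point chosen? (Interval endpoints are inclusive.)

9

Sort by right endpoint; whenever an interval is uncovered, place a point at its right end.
Sorted: [0,1] [1,2] [2,4] [2,5] [5,9] [10,12] [12,15] [16,20] [17,21] [23,25]
{[0,1],[1,2]} hit by 1; {[2,4],[2,5]} hit by 4; {[5,9]} hit by 9; {[10,12],[12,15]} hit by 12; {[16,20],[17,21]} hit by 20; {[23,25]} hit by 25.
Points: 1, 4, 9, 12, 20, 25 (6 total).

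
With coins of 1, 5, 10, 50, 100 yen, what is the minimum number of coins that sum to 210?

Use the largest denomination that fits, subtract, and repeat.
210 − 2×100→10 − 1×10→0
Total coins = 2 + 1 = 3

3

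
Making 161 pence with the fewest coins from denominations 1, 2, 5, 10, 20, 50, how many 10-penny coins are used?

1

Use the largest denomination that fits, subtract, and repeat.
161 = 3×50 + 1×10 + 1×1
Count of 10: 1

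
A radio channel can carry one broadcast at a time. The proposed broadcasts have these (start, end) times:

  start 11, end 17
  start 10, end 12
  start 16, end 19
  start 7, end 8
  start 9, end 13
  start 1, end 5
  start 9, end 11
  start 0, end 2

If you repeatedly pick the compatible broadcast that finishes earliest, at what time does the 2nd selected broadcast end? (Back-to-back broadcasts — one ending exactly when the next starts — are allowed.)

Greedy by earliest finish: after sorting by end time, pick each interval compatible with the last pick.
By end time: (0,2), (1,5), (7,8), (9,11), (10,12), (9,13), (11,17), (16,19).
Pick (0,2); next start ≥ 2 → (7,8); next start ≥ 8 → (9,11); next start ≥ 11 → (11,17).
Selected: (0,2) (7,8) (9,11) (11,17)

8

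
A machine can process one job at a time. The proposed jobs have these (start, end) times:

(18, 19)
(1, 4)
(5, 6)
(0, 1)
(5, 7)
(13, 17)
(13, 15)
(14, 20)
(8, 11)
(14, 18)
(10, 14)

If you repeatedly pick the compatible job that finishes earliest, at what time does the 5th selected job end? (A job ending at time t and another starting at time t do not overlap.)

Sort by end time and greedily take each interval whose start is ≥ the last chosen end.
Sorted by end: (0,1)  (1,4)  (5,6)  (5,7)  (8,11)  (10,14)  (13,15)  (13,17)  (14,18)  (18,19)  (14,20)
take (0,1); take (1,4); take (5,6); skip (5,7); take (8,11); skip (10,14); take (13,15); skip (13,17); skip (14,18); take (18,19).
Selected: (0,1) (1,4) (5,6) (8,11) (13,15) (18,19)

15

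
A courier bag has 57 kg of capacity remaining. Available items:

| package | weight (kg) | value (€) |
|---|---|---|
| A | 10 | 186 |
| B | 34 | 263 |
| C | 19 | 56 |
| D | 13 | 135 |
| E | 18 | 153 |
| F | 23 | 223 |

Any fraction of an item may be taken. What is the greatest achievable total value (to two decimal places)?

Sort by value per unit weight and fill in that order.
Ratios (sorted): A 18.60, D 10.38, F 9.70, E 8.50, B 7.74, C 2.95
take A (10 @ 186); take D (13 @ 135); take F (23 @ 223); take 11/18 of E → 93.50. Capacity used 57/57.
Total value = 637.50

637.50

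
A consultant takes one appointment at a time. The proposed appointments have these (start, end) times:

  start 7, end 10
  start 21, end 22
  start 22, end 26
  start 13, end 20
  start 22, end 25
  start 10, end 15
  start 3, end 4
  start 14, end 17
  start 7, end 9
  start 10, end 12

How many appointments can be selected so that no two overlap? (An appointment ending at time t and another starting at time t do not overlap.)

Sort by end time and greedily take each interval whose start is ≥ the last chosen end.
Sorted by end: (3,4)  (7,9)  (7,10)  (10,12)  (10,15)  (14,17)  (13,20)  (21,22)  (22,25)  (22,26)
take (3,4); take (7,9); take (10,12); skip (10,15); take (14,17); take (21,22); take (22,25).
Selected 6 appointments.

6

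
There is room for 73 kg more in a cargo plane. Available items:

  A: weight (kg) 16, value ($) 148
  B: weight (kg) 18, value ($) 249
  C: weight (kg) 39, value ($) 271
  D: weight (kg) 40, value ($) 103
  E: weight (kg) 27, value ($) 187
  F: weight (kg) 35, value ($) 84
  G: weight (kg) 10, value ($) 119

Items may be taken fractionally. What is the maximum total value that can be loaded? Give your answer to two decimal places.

717.51

Greedy by value/weight ratio, highest first.
Order: B (249/18=13.83) > G (119/10=11.90) > A (148/16=9.25) > C (271/39=6.95) > E (187/27=6.93) > D (103/40=2.58) > F (84/35=2.40)
Fill: take B (18 @ 249) → take G (10 @ 119) → take A (16 @ 148) → take 29/39 of C → 201.51; 73/73 used.
Total value = 717.51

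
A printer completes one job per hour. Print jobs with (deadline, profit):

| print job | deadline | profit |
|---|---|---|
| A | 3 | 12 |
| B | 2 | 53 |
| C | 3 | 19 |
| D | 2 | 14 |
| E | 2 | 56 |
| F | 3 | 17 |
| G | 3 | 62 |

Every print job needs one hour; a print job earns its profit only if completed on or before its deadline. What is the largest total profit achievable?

By profit: G(d3,62), E(d2,56), B(d2,53), C(d3,19), F(d3,17), D(d2,14), A(d3,12)
G→slot 3; E→slot 2; B→slot 1; C skipped; F skipped; D skipped; A skipped.
Profit = 53 + 56 + 62 = 171

171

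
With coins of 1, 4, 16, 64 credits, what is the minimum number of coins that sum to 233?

233 − 3×64→41 − 2×16→9 − 2×4→1 − 1×1→0
Total coins = 3 + 2 + 2 + 1 = 8

8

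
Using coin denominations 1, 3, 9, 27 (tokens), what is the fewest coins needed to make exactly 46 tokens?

46 = 1×27 + 2×9 + 1×1
Total coins = 1 + 2 + 1 = 4

4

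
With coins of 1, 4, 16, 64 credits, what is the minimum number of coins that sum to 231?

Greedy: take as many of the largest coin as possible, then repeat with the remainder.
231 − 3×64→39 − 2×16→7 − 1×4→3 − 3×1→0
Total coins = 3 + 2 + 1 + 3 = 9

9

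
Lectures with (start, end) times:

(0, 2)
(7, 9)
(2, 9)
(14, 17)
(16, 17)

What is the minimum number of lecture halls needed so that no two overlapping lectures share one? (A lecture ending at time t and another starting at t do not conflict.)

Events (time:±→running): 0:+→1 2:-→0 2:+→1 7:+→2 … peak 2.

2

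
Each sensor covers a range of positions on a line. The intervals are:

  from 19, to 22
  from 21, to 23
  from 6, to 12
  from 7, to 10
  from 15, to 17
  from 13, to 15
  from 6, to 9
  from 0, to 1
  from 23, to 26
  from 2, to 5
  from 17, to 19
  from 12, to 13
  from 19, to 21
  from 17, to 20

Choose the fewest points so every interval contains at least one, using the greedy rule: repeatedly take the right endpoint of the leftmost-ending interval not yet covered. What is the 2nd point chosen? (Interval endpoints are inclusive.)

Sorted: [0,1] [2,5] [6,9] [7,10] [6,12] [12,13] [13,15] [15,17] [17,19] [17,20] [19,21] [19,22] [21,23] [23,26]
{[0,1]} hit by 1; {[2,5]} hit by 5; {[6,9],[7,10],[6,12]} hit by 9; {[12,13],[13,15]} hit by 13; {[15,17],[17,19],[17,20]} hit by 17; {[19,21],[19,22],[21,23]} hit by 21; {[23,26]} hit by 26.
Points: 1, 5, 9, 13, 17, 21, 26 (7 total).

5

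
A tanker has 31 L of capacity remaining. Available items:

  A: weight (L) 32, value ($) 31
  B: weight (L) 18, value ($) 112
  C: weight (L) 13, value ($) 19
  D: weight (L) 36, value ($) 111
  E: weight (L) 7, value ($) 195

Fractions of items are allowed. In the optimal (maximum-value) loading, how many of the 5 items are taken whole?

2

Ratios (sorted): E 27.86, B 6.22, D 3.08, C 1.46, A 0.97
take E (7 @ 195); take B (18 @ 112); take 6/36 of D → 18.50. Capacity used 31/31.
2 item(s) taken whole; one partial (take 6/36 of D).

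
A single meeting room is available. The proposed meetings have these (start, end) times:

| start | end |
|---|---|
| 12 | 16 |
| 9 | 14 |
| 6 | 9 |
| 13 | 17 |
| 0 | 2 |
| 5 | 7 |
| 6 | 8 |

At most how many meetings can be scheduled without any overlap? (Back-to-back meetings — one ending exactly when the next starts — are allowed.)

3

Sort by end time and greedily take each interval whose start is ≥ the last chosen end.
Sorted by end: (0,2)  (5,7)  (6,8)  (6,9)  (9,14)  (12,16)  (13,17)
take (0,2); take (5,7); skip (6,9); take (9,14).
Selected 3 meetings.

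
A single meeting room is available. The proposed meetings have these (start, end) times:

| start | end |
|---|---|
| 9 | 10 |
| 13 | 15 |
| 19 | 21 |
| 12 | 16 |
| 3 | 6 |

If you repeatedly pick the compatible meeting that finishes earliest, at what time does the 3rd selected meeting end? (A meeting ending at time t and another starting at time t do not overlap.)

By end time: (3,6), (9,10), (13,15), (12,16), (19,21).
Pick (3,6); next start ≥ 6 → (9,10); next start ≥ 10 → (13,15); next start ≥ 15 → (19,21).
Selected: (3,6) (9,10) (13,15) (19,21)

15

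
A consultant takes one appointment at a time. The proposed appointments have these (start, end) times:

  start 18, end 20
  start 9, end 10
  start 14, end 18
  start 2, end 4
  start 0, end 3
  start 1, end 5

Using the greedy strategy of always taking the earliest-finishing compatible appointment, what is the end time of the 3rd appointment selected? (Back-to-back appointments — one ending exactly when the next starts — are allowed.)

Sorted by end: (0,3)  (2,4)  (1,5)  (9,10)  (14,18)  (18,20)
take (0,3); skip (2,4); take (9,10); take (14,18); take (18,20).
Selected: (0,3) (9,10) (14,18) (18,20)

18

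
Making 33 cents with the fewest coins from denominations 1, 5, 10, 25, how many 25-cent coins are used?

33 − 1×25→8 − 1×5→3 − 3×1→0
Count of 25: 1

1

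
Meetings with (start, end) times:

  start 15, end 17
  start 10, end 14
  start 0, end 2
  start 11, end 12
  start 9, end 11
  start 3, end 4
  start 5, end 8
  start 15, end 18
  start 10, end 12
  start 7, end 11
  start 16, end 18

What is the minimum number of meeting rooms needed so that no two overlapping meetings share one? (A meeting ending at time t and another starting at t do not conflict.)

4

starts: [0, 3, 5, 7, 9, 10, 10, 11, 15, 15, 16]
ends:   [2, 4, 8, 11, 11, 12, 12, 14, 17, 18, 18]
s0→1 e2→0 s3→1 e4→0 s5→1 s7→2 e8→1 s9→2 s10→3 s10→4  — peak 4.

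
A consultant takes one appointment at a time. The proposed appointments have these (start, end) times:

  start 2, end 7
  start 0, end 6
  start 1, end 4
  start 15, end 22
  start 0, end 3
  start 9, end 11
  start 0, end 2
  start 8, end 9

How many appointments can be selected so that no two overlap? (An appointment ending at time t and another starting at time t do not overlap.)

Order by finish time; keep every interval that doesn't clash with the previous kept one.
By end time: (0,2), (0,3), (1,4), (0,6), (2,7), (8,9), (9,11), (15,22).
Pick (0,2); next start ≥ 2 → (2,7); next start ≥ 7 → (8,9); next start ≥ 9 → (9,11); next start ≥ 11 → (15,22).
Selected 5 appointments.

5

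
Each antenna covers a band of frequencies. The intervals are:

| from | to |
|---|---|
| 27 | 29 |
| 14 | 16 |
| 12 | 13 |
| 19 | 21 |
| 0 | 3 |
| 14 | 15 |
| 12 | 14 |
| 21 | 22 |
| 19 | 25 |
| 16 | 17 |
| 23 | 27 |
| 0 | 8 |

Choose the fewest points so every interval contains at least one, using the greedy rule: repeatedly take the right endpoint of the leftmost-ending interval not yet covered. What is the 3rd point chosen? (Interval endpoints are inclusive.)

Sorted: [0,3] [0,8] [12,13] [12,14] [14,15] [14,16] [16,17] [19,21] [21,22] [19,25] [23,27] [27,29]
{[0,3],[0,8]} hit by 3; {[12,13],[12,14]} hit by 13; {[14,15],[14,16]} hit by 15; {[16,17]} hit by 17; {[19,21],[21,22],[19,25]} hit by 21; {[23,27],[27,29]} hit by 27.
Points: 3, 13, 15, 17, 21, 27 (6 total).

15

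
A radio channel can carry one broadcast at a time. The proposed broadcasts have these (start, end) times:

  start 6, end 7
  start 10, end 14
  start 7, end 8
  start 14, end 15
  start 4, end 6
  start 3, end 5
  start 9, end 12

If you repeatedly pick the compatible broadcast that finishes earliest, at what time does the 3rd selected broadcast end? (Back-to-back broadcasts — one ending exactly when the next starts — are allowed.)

Order by finish time; keep every interval that doesn't clash with the previous kept one.
Sorted by end: (3,5)  (4,6)  (6,7)  (7,8)  (9,12)  (10,14)  (14,15)
take (3,5); take (6,7); take (7,8); take (9,12); take (14,15).
Selected: (3,5) (6,7) (7,8) (9,12) (14,15)

8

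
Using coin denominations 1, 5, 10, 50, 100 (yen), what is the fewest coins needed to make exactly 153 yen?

5

Use the largest denomination that fits, subtract, and repeat.
153 = 1×100 + 1×50 + 3×1
Total coins = 1 + 1 + 3 = 5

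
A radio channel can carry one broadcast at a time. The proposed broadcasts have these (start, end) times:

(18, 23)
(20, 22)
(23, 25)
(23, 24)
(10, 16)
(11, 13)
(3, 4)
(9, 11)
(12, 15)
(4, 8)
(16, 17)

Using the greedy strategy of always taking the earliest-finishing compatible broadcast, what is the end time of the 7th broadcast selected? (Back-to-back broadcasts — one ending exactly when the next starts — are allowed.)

24

Greedy by earliest finish: after sorting by end time, pick each interval compatible with the last pick.
By end time: (3,4), (4,8), (9,11), (11,13), (12,15), (10,16), (16,17), (20,22), (18,23), (23,24), (23,25).
Pick (3,4); next start ≥ 4 → (4,8); next start ≥ 8 → (9,11); next start ≥ 11 → (11,13); next start ≥ 13 → (16,17); next start ≥ 17 → (20,22); next start ≥ 22 → (23,24).
Selected: (3,4) (4,8) (9,11) (11,13) (16,17) (20,22) (23,24)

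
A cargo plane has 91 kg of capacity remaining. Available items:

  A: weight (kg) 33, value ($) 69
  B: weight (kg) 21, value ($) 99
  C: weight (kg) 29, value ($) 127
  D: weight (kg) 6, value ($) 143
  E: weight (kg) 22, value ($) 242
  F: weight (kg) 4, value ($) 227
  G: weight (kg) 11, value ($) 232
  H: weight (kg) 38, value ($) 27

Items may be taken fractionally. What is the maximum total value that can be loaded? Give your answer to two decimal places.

Greedy by value/weight ratio, highest first.
Order: F (227/4=56.75) > D (143/6=23.83) > G (232/11=21.09) > E (242/22=11.00) > B (99/21=4.71) > C (127/29=4.38) > A (69/33=2.09) > H (27/38=0.71)
Fill: take F (4 @ 227) → take D (6 @ 143) → take G (11 @ 232) → take E (22 @ 242) → take B (21 @ 99) → take 27/29 of C → 118.24; 91/91 used.
Total value = 1061.24

1061.24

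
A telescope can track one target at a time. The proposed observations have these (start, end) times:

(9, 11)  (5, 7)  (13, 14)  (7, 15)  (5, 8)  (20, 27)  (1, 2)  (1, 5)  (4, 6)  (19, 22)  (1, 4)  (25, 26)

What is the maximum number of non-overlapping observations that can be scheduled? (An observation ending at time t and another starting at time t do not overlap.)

6

Sorted by end: (1,2)  (1,4)  (1,5)  (4,6)  (5,7)  (5,8)  (9,11)  (13,14)  (7,15)  (19,22)  (25,26)  (20,27)
take (1,2); take (4,6); take (9,11); take (13,14); take (19,22); take (25,26).
Selected 6 observations.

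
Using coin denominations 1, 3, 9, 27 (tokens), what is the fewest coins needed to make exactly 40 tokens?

4

40 = 1×27 + 1×9 + 1×3 + 1×1
Total coins = 1 + 1 + 1 + 1 = 4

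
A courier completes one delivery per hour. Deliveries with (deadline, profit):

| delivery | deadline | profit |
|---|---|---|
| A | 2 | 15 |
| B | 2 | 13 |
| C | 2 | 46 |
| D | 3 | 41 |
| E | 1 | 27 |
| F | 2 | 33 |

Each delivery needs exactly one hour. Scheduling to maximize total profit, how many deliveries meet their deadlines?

Sort by profit descending; place each in the latest free slot ≤ its deadline.
By profit: C(d2,46), D(d3,41), F(d2,33), E(d1,27), A(d2,15), B(d2,13)
C→slot 2; D→slot 3; F→slot 1; E skipped; A skipped; B skipped.
3 of 6 scheduled.

3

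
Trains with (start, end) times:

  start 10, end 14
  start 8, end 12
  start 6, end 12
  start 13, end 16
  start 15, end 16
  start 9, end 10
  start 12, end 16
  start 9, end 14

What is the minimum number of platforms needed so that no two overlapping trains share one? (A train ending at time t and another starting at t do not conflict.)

4

Count concurrent intervals with a sweep; the peak is the room count.
starts: [6, 8, 9, 9, 10, 12, 13, 15]
ends:   [10, 12, 12, 14, 14, 16, 16, 16]
s6→1 s8→2 s9→3 s9→4  — peak 4.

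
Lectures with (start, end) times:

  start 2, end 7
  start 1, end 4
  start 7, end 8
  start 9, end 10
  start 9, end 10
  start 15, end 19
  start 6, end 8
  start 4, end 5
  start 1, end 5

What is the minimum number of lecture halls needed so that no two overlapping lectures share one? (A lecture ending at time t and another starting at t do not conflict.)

Events (time:±→running): 1:+→1 1:+→2 2:+→3 … peak 3.

3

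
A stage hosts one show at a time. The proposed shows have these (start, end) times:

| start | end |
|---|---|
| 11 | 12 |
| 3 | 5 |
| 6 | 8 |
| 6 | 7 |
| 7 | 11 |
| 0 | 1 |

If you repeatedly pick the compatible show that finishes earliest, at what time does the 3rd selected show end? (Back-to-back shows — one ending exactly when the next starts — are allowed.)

7

Sorted by end: (0,1)  (3,5)  (6,7)  (6,8)  (7,11)  (11,12)
take (0,1); take (3,5); take (6,7); skip (6,8); take (7,11); take (11,12).
Selected: (0,1) (3,5) (6,7) (7,11) (11,12)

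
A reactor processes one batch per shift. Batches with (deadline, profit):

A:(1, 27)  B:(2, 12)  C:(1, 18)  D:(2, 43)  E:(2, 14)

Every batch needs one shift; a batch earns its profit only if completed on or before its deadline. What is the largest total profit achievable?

Profit order: D=43 A=27 C=18 E=14 B=12
Assign: D→slot 2, A→slot 1, C skipped, E skipped, B skipped.
Slots: [1:A] [2:D]
Profit = 27 + 43 = 70

70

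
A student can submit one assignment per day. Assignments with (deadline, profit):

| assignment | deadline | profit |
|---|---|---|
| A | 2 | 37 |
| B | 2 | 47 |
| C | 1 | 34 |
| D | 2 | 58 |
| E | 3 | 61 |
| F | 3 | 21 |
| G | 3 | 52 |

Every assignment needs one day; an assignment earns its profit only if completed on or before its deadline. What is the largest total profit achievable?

Sort by profit descending; place each in the latest free slot ≤ its deadline.
Profit order: E=61 D=58 G=52 B=47 A=37 C=34 F=21
Assign: E→slot 3, D→slot 2, G→slot 1, B skipped, A skipped, C skipped, F skipped.
Slots: [1:G] [2:D] [3:E]
Profit = 52 + 58 + 61 = 171

171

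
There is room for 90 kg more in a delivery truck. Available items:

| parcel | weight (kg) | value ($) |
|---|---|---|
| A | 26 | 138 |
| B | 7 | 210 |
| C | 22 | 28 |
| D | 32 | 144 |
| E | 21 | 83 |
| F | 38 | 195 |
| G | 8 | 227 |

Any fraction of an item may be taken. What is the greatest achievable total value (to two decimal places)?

Ratios (sorted): B 30.00, G 28.38, A 5.31, F 5.13, D 4.50, E 3.95, C 1.27
take B (7 @ 210); take G (8 @ 227); take A (26 @ 138); take F (38 @ 195); take 11/32 of D → 49.50. Capacity used 90/90.
Total value = 819.50

819.50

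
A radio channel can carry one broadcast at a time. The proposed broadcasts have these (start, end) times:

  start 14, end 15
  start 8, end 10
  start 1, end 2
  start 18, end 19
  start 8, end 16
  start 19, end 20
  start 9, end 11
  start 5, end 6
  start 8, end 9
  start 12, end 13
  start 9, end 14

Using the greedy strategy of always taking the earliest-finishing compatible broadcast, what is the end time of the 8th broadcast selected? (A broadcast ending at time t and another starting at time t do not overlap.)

By end time: (1,2), (5,6), (8,9), (8,10), (9,11), (12,13), (9,14), (14,15), (8,16), (18,19), (19,20).
Pick (1,2); next start ≥ 2 → (5,6); next start ≥ 6 → (8,9); next start ≥ 9 → (9,11); next start ≥ 11 → (12,13); next start ≥ 13 → (14,15); next start ≥ 15 → (18,19); next start ≥ 19 → (19,20).
Selected: (1,2) (5,6) (8,9) (9,11) (12,13) (14,15) (18,19) (19,20)

20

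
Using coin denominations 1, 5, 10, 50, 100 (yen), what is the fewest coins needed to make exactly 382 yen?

Greedy: take as many of the largest coin as possible, then repeat with the remainder.
382 − 3×100→82 − 1×50→32 − 3×10→2 − 2×1→0
Total coins = 3 + 1 + 3 + 2 = 9

9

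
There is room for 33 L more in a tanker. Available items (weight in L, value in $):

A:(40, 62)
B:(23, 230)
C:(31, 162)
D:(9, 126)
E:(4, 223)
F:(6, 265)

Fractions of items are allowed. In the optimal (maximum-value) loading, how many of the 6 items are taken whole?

3

Ratios (sorted): E 55.75, F 44.17, D 14.00, B 10.00, C 5.23, A 1.55
take E (4 @ 223); take F (6 @ 265); take D (9 @ 126); take 14/23 of B → 140.00. Capacity used 33/33.
3 item(s) taken whole; one partial (take 14/23 of B).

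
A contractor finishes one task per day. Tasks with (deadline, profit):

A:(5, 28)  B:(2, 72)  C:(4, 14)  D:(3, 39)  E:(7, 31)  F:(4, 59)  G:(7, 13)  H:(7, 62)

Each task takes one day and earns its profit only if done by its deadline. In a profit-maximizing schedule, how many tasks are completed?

7

Sort by profit descending; place each in the latest free slot ≤ its deadline.
By profit: B(d2,72), H(d7,62), F(d4,59), D(d3,39), E(d7,31), A(d5,28), C(d4,14), G(d7,13)
B→slot 2; H→slot 7; F→slot 4; D→slot 3; E→slot 6; A→slot 5; C→slot 1; G skipped.
7 of 8 scheduled.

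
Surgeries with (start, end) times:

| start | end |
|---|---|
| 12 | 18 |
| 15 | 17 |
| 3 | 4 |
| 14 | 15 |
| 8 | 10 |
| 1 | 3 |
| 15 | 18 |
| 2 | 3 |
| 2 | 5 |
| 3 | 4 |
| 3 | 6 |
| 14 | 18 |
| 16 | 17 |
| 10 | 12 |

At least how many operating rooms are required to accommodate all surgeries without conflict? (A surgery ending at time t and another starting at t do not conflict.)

5

Count concurrent intervals with a sweep; the peak is the room count.
starts: [1, 2, 2, 3, 3, 3, 8, 10, 12, 14, 14, 15, 15, 16]
ends:   [3, 3, 4, 4, 5, 6, 10, 12, 15, 17, 17, 18, 18, 18]
s1→1 s2→2 s2→3 e3→2 e3→1 s3→2 s3→3 s3→4 e4→3 e4→2 e5→1 e6→0 s8→1 e10→0 s10→1 e12→0 s12→1 s14→2 s14→3 e15→2 s15→3 s15→4 s16→5  — peak 5.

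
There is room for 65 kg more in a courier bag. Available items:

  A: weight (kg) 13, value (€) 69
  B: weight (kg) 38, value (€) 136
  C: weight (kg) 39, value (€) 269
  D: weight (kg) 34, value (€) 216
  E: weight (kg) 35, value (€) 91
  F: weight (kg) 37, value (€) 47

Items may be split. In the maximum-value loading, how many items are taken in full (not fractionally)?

Ratios (sorted): C 6.90, D 6.35, A 5.31, B 3.58, E 2.60, F 1.27
take C (39 @ 269); take 26/34 of D → 165.18. Capacity used 65/65.
1 item(s) taken whole; one partial (take 26/34 of D).

1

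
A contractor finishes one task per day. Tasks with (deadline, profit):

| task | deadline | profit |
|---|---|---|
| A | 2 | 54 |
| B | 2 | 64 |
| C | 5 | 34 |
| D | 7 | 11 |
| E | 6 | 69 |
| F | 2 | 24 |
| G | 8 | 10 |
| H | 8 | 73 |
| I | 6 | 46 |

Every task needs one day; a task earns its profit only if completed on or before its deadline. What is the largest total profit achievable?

Take jobs in profit order; each goes to the latest open slot no later than its deadline.
By profit: H(d8,73), E(d6,69), B(d2,64), A(d2,54), I(d6,46), C(d5,34), F(d2,24), D(d7,11), G(d8,10)
H→slot 8; E→slot 6; B→slot 2; A→slot 1; I→slot 5; C→slot 4; F skipped; D→slot 7; G→slot 3.
Profit = 54 + 64 + 10 + 34 + 46 + 69 + 11 + 73 = 361

361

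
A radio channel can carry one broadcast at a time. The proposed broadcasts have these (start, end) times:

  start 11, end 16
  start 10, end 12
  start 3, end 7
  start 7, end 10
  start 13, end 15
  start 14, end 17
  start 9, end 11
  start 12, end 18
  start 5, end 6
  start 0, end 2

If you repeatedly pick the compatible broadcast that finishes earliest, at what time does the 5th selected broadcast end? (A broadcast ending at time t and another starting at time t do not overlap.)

15

Sort by end time and greedily take each interval whose start is ≥ the last chosen end.
Sorted by end: (0,2)  (5,6)  (3,7)  (7,10)  (9,11)  (10,12)  (13,15)  (11,16)  (14,17)  (12,18)
take (0,2); take (5,6); take (7,10); skip (9,11); take (10,12); take (13,15); skip (14,17).
Selected: (0,2) (5,6) (7,10) (10,12) (13,15)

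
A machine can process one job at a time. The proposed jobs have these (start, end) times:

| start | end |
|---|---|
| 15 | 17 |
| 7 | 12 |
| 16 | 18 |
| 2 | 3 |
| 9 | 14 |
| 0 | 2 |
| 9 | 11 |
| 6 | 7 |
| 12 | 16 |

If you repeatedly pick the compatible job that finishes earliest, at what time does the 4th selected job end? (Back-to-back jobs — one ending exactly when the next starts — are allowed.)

Greedy by earliest finish: after sorting by end time, pick each interval compatible with the last pick.
Sorted by end: (0,2)  (2,3)  (6,7)  (9,11)  (7,12)  (9,14)  (12,16)  (15,17)  (16,18)
take (0,2); take (2,3); take (6,7); take (9,11); take (12,16); take (16,18).
Selected: (0,2) (2,3) (6,7) (9,11) (12,16) (16,18)

11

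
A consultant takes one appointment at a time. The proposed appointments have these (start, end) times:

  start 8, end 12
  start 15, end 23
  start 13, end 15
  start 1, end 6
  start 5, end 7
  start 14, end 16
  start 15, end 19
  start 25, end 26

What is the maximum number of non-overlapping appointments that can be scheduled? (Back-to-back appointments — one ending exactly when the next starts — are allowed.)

5

Order by finish time; keep every interval that doesn't clash with the previous kept one.
Sorted by end: (1,6)  (5,7)  (8,12)  (13,15)  (14,16)  (15,19)  (15,23)  (25,26)
take (1,6); take (8,12); take (13,15); take (15,19); skip (15,23); take (25,26).
Selected 5 appointments.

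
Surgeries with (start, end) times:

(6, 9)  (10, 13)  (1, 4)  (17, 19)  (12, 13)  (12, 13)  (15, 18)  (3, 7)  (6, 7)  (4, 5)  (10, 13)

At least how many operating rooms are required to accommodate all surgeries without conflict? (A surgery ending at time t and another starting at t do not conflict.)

4

The answer is the maximum number of intervals overlapping at any instant.
starts: [1, 3, 4, 6, 6, 10, 10, 12, 12, 15, 17]
ends:   [4, 5, 7, 7, 9, 13, 13, 13, 13, 18, 19]
s1→1 s3→2 e4→1 s4→2 e5→1 s6→2 s6→3 e7→2 e7→1 e9→0 s10→1 s10→2 s12→3 s12→4  — peak 4.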